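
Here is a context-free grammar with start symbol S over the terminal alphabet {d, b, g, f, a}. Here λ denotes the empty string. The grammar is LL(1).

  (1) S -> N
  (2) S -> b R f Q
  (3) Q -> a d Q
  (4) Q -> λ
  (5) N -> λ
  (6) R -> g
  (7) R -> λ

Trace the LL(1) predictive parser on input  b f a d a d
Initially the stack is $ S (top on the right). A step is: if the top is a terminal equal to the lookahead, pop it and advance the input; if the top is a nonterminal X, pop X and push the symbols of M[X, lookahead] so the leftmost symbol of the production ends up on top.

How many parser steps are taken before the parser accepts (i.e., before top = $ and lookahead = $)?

      Stack      Input          Action
   1  $ S        b f a d a d $  expand S -> b R f Q
   2  $ Q f R b  b f a d a d $  match b
   3  $ Q f R    f a d a d $    expand R -> λ
   4  $ Q f      f a d a d $    match f
   5  $ Q        a d a d $      expand Q -> a d Q
   6  $ Q d a    a d a d $      match a
   7  $ Q d      d a d $        match d
   8  $ Q        a d $          expand Q -> a d Q
   9  $ Q d a    a d $          match a
  10  $ Q d      d $            match d
  11  $ Q        $              expand Q -> λ
Accept reached after 11 steps.

11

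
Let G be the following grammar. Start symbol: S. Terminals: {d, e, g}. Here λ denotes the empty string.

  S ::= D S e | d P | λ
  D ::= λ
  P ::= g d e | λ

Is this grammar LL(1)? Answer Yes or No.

FIRST(S) = {λ, d, e}
FIRST(D) = {λ}
FIRST(P) = {λ, g}
FOLLOW(S) = {$, e}
FOLLOW(D) = {d, e}
FOLLOW(P) = {$, e}
Cell M[S, d] receives both S ::= D S e and S ::= d P — the grammar is not LL(1).

No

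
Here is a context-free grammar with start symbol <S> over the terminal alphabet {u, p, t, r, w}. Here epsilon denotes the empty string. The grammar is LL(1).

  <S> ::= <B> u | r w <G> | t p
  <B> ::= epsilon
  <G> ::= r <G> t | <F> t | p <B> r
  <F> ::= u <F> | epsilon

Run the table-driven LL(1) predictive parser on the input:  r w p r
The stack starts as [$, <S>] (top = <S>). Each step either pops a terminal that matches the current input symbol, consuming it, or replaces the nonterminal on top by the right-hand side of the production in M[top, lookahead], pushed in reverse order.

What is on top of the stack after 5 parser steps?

step 1: stack=$ <S>  input=r w p r $  — expand <S> ::= r w <G>
step 2: stack=$ <G> w r  input=r w p r $  — match r
step 3: stack=$ <G> w  input=w p r $  — match w
step 4: stack=$ <G>  input=p r $  — expand <G> ::= p <B> r
step 5: stack=$ r <B> p  input=p r $  — match p
Stack after step 5: $ r <B> (top = <B>).

<B>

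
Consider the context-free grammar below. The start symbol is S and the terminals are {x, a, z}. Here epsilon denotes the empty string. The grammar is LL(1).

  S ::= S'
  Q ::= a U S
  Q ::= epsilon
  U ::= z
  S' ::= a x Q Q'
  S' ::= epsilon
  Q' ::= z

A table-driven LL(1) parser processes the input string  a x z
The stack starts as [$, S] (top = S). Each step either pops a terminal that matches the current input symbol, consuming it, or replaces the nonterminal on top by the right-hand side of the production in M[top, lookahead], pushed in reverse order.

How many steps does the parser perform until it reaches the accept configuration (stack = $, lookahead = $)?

     Stack       Input    Action
  1  $ S         a x z $  expand S ::= S'
  2  $ S'        a x z $  expand S' ::= a x Q Q'
  3  $ Q' Q x a  a x z $  match a
  4  $ Q' Q x    x z $    match x
  5  $ Q' Q      z $      expand Q ::= epsilon
  6  $ Q'        z $      expand Q' ::= z
  7  $ z         z $      match z
Accept reached after 7 steps.

7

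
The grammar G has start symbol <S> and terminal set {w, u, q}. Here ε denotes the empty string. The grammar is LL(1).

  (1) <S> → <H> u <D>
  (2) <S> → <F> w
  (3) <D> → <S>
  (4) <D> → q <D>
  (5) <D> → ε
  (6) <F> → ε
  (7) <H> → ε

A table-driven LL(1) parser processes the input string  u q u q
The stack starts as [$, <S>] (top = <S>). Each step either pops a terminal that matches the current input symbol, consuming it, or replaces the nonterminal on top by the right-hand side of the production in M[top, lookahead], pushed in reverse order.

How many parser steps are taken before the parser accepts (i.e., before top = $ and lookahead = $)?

12

step 1: stack=$ <S>  input=u q u q $  — expand <S> → <H> u <D>
step 2: stack=$ <D> u <H>  input=u q u q $  — expand <H> → ε
step 3: stack=$ <D> u  input=u q u q $  — match u
step 4: stack=$ <D>  input=q u q $  — expand <D> → q <D>
step 5: stack=$ <D> q  input=q u q $  — match q
step 6: stack=$ <D>  input=u q $  — expand <D> → <S>
step 7: stack=$ <S>  input=u q $  — expand <S> → <H> u <D>
step 8: stack=$ <D> u <H>  input=u q $  — expand <H> → ε
step 9: stack=$ <D> u  input=u q $  — match u
step 10: stack=$ <D>  input=q $  — expand <D> → q <D>
step 11: stack=$ <D> q  input=q $  — match q
step 12: stack=$ <D>  input=$  — expand <D> → ε
Accept reached after 12 steps.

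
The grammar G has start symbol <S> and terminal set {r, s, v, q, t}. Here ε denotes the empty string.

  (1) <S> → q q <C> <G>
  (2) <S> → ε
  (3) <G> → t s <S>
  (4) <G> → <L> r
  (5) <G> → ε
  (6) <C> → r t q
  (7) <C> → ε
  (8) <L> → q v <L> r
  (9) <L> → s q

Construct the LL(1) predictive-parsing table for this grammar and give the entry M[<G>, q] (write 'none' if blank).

<G> → <L> r

FIRST(<S>) = {ε, q}
FIRST(<C>) = {ε, r}
FIRST(<L>) = {q, s}
FIRST(<G>) = {ε, q, s, t}  (via <L> r)
FOLLOW(<S>) includes $ since <S> is the start symbol.
FOLLOW(<S>): in <G>→t s <S>, the suffix after <S> is empty, so FOLLOW(<S>) ⊇ FOLLOW(<G>) = {$}. Thus FOLLOW(<S>) = {$}.
FOLLOW(<G>): in <S>→q q <C> <G>, the suffix after <G> is empty, so FOLLOW(<G>) ⊇ FOLLOW(<S>) = {$}. Thus FOLLOW(<G>) = {$}.
For <G> → t s <S>: FIRST(t s <S>) = {t}, so it goes in M[<G>, t] for t ∈ {t}.
For <G> → <L> r: FIRST(<L> r) = {q, s}, so it goes in M[<G>, t] for t ∈ {q, s}.
For <G> → ε: FIRST(ε) = {ε}, so it goes in M[<G>, t] for t ∈ {}; since ε ∈ FIRST, also for every t ∈ FOLLOW(<G>) = {$}.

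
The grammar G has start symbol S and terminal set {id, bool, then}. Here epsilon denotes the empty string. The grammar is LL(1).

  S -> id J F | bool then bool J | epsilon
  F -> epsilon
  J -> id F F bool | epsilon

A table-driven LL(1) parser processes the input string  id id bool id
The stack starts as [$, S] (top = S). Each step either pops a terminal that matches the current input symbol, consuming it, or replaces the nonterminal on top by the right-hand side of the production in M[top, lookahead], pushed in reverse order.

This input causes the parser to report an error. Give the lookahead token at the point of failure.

step 1: stack=$ S  input=id id bool id $  — expand S -> id J F
step 2: stack=$ F J id  input=id id bool id $  — match id
step 3: stack=$ F J  input=id bool id $  — expand J -> id F F bool
step 4: stack=$ F bool F F id  input=id bool id $  — match id
step 5: stack=$ F bool F F  input=bool id $  — expand F -> epsilon
step 6: stack=$ F bool F  input=bool id $  — expand F -> epsilon
step 7: stack=$ F bool  input=bool id $  — match bool
step 8: stack=$ F  input=id $  — error: M[F, id] is empty

id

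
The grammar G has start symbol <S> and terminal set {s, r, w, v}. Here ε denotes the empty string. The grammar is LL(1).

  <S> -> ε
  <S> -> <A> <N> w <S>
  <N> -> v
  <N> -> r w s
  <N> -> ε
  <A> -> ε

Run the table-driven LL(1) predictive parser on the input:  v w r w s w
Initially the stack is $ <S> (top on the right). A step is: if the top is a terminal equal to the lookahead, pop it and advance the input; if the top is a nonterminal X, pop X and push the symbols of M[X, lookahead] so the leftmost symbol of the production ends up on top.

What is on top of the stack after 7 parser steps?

     Stack            Input          Action
  1  $ <S>            v w r w s w $  expand <S> -> <A> <N> w <S>
  2  $ <S> w <N> <A>  v w r w s w $  expand <A> -> ε
  3  $ <S> w <N>      v w r w s w $  expand <N> -> v
  4  $ <S> w v        v w r w s w $  match v
  5  $ <S> w          w r w s w $    match w
  6  $ <S>            r w s w $      expand <S> -> <A> <N> w <S>
  7  $ <S> w <N> <A>  r w s w $      expand <A> -> ε
Stack after step 7: $ <S> w <N> (top = <N>).

<N>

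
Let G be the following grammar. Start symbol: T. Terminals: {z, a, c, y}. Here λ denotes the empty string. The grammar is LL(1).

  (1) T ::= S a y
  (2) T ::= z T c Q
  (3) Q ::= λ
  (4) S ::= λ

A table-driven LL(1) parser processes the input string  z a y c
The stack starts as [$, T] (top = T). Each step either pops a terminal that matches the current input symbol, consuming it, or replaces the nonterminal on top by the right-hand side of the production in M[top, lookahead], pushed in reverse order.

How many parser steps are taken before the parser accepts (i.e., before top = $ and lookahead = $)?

     Stack        Input      Action
  1  $ T          z a y c $  expand T ::= z T c Q
  2  $ Q c T z    z a y c $  match z
  3  $ Q c T      a y c $    expand T ::= S a y
  4  $ Q c y a S  a y c $    expand S ::= λ
  5  $ Q c y a    a y c $    match a
  6  $ Q c y      y c $      match y
  7  $ Q c        c $        match c
  8  $ Q          $          expand Q ::= λ
Accept reached after 8 steps.

8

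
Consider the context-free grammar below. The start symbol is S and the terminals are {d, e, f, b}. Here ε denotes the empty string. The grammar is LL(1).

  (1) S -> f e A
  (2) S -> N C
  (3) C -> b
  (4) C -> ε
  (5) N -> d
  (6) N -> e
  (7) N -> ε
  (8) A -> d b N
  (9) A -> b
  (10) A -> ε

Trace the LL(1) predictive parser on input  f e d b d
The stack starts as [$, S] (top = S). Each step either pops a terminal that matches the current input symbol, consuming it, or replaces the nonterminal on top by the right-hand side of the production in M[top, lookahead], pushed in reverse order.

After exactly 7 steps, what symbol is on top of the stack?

d

step 1: stack=$ S  input=f e d b d $  — expand S -> f e A
step 2: stack=$ A e f  input=f e d b d $  — match f
step 3: stack=$ A e  input=e d b d $  — match e
step 4: stack=$ A  input=d b d $  — expand A -> d b N
step 5: stack=$ N b d  input=d b d $  — match d
step 6: stack=$ N b  input=b d $  — match b
step 7: stack=$ N  input=d $  — expand N -> d
Stack after step 7: $ d (top = d).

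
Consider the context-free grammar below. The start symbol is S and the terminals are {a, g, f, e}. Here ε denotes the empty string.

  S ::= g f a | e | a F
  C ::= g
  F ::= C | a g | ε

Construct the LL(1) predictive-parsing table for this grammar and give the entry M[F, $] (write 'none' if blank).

F ::= ε

FIRST(S): from S::=g f a we get {g}; from S::=e we get {e}; from S::=a F we get {a}. So FIRST(S) = {a, e, g}.
FIRST(C): from C::=g we get {g}. So FIRST(C) = {g}.
FIRST(F): from F::=C we get {g}; from F::=a g we get {a}; from F::=ε we get {ε}. So FIRST(F) = {ε, a, g}.
FOLLOW(S) includes $ since S is the start symbol.
FOLLOW(S): S appears on no right-hand side. Thus FOLLOW(S) = {$}.
FOLLOW(F): in S::=a F, the suffix after F is empty, so FOLLOW(F) ⊇ FOLLOW(S) = {$}. Thus FOLLOW(F) = {$}.
For F ::= C: FIRST(C) = {g}, so it goes in M[F, t] for t ∈ {g}.
For F ::= a g: FIRST(a g) = {a}, so it goes in M[F, t] for t ∈ {a}.
For F ::= ε: FIRST(ε) = {ε}, so it goes in M[F, t] for t ∈ {}; since ε ∈ FIRST, also for every t ∈ FOLLOW(F) = {$}.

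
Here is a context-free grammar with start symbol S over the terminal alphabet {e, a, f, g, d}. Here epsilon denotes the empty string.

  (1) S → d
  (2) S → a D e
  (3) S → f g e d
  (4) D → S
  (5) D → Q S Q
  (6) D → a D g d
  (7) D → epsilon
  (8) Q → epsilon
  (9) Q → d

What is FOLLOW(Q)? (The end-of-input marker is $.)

FIRST(S) = {a, d, f}
FIRST(Q) = {epsilon, d}
FIRST(D) = {epsilon, a, d, f}  (via S, Q S Q)
FOLLOW(S) includes $ since S is the start symbol.
FOLLOW(D): in S→a D e, D is followed by e with FIRST {e}; in D→a D g d, D is followed by g d with FIRST {g}. Thus FOLLOW(D) = {e, g}.
FOLLOW(S): in D→S, the suffix after S is empty, so FOLLOW(S) ⊇ FOLLOW(D) = {e, g}; in D→Q S Q, S is followed by Q with FIRST {epsilon, d}; in D→Q S Q, the suffix after S is nullable, so FOLLOW(S) ⊇ FOLLOW(D) = {e, g}. Thus FOLLOW(S) = {$, d, e, g}.
FOLLOW(Q): in D→Q S Q (occurrence 1), Q is followed by S Q with FIRST {a, d, f}; in D→Q S Q (occurrence 2), the suffix after Q is empty, so FOLLOW(Q) ⊇ FOLLOW(D) = {e, g}. Thus FOLLOW(Q) = {a, d, e, f, g}.

{a, d, e, f, g}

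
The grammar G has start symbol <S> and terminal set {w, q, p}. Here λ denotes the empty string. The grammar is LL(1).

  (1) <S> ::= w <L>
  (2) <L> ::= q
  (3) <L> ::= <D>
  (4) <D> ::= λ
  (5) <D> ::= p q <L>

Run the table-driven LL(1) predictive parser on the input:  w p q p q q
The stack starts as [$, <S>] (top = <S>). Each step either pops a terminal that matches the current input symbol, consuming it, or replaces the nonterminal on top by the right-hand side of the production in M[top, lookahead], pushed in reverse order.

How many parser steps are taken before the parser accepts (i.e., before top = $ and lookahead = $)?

step 1: stack=$ <S>  input=w p q p q q $  — expand <S> ::= w <L>
step 2: stack=$ <L> w  input=w p q p q q $  — match w
step 3: stack=$ <L>  input=p q p q q $  — expand <L> ::= <D>
step 4: stack=$ <D>  input=p q p q q $  — expand <D> ::= p q <L>
step 5: stack=$ <L> q p  input=p q p q q $  — match p
step 6: stack=$ <L> q  input=q p q q $  — match q
step 7: stack=$ <L>  input=p q q $  — expand <L> ::= <D>
step 8: stack=$ <D>  input=p q q $  — expand <D> ::= p q <L>
step 9: stack=$ <L> q p  input=p q q $  — match p
step 10: stack=$ <L> q  input=q q $  — match q
step 11: stack=$ <L>  input=q $  — expand <L> ::= q
step 12: stack=$ q  input=q $  — match q
Accept reached after 12 steps.

12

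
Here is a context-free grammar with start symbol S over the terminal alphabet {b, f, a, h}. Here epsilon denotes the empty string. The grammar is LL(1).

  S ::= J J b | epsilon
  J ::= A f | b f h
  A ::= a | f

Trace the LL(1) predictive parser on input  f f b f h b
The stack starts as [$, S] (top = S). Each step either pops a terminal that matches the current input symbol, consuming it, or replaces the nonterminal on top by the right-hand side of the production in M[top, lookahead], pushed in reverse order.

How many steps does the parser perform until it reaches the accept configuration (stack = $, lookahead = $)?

step 1: stack=$ S  input=f f b f h b $  — expand S ::= J J b
step 2: stack=$ b J J  input=f f b f h b $  — expand J ::= A f
step 3: stack=$ b J f A  input=f f b f h b $  — expand A ::= f
step 4: stack=$ b J f f  input=f f b f h b $  — match f
step 5: stack=$ b J f  input=f b f h b $  — match f
step 6: stack=$ b J  input=b f h b $  — expand J ::= b f h
step 7: stack=$ b h f b  input=b f h b $  — match b
step 8: stack=$ b h f  input=f h b $  — match f
step 9: stack=$ b h  input=h b $  — match h
step 10: stack=$ b  input=b $  — match b
Accept reached after 10 steps.

10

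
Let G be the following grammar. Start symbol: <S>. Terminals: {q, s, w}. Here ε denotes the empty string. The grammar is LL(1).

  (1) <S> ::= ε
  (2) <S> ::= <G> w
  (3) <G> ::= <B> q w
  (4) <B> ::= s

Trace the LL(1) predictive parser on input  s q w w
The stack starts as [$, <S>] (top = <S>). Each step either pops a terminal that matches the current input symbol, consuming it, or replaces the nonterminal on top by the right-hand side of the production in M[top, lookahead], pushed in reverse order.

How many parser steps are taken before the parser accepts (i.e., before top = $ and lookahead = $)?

     Stack        Input      Action
  1  $ <S>        s q w w $  expand <S> ::= <G> w
  2  $ w <G>      s q w w $  expand <G> ::= <B> q w
  3  $ w w q <B>  s q w w $  expand <B> ::= s
  4  $ w w q s    s q w w $  match s
  5  $ w w q      q w w $    match q
  6  $ w w        w w $      match w
  7  $ w          w $        match w
Accept reached after 7 steps.

7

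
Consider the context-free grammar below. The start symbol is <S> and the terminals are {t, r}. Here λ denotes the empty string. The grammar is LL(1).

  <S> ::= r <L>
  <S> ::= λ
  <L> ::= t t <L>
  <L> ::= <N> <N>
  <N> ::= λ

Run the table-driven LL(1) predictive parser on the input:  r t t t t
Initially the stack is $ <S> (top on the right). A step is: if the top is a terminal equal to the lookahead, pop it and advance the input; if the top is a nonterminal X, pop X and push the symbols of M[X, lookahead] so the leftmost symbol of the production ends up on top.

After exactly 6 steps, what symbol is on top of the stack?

     Stack      Input        Action
  1  $ <S>      r t t t t $  expand <S> ::= r <L>
  2  $ <L> r    r t t t t $  match r
  3  $ <L>      t t t t $    expand <L> ::= t t <L>
  4  $ <L> t t  t t t t $    match t
  5  $ <L> t    t t t $      match t
  6  $ <L>      t t $        expand <L> ::= t t <L>
Stack after step 6: $ <L> t t (top = t).

t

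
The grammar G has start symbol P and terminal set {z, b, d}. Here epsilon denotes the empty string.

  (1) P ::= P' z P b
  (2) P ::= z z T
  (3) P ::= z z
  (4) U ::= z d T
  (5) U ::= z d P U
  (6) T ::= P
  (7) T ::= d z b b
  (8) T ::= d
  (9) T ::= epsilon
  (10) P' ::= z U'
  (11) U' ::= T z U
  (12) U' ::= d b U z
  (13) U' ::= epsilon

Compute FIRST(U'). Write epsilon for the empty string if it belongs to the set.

{epsilon, d, z}

FIRST(U): from U::=z d T we get {z}; from U::=z d P U we get {z}. So FIRST(U) = {z}.
FIRST(P'): from P'::=z U' we get {z}. So FIRST(P') = {z}.
FIRST(P): from P::=P' z P b we get {z}; from P::=z z T we get {z}; from P::=z z we get {z}. So FIRST(P) = {z}.
FIRST(T): from T::=P we get {z}; from T::=d z b b we get {d}; from T::=d we get {d}; from T::=epsilon we get {epsilon}. So FIRST(T) = {epsilon, d, z}.
FIRST(U'): from U'::=T z U we get {d, z}; from U'::=d b U z we get {d}; from U'::=epsilon we get {epsilon}. So FIRST(U') = {epsilon, d, z}.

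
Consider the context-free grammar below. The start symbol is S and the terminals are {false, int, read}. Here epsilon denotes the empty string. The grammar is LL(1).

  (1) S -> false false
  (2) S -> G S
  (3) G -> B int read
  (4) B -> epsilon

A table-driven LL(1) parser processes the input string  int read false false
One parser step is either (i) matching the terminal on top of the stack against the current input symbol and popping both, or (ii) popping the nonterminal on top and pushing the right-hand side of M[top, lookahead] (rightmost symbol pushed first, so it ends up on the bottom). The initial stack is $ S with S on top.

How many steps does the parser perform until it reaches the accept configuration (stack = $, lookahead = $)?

     Stack           Input                   Action
  1  $ S             int read false false $  expand S -> G S
  2  $ S G           int read false false $  expand G -> B int read
  3  $ S read int B  int read false false $  expand B -> epsilon
  4  $ S read int    int read false false $  match int
  5  $ S read        read false false $      match read
  6  $ S             false false $           expand S -> false false
  7  $ false false   false false $           match false
  8  $ false         false $                 match false
Accept reached after 8 steps.

8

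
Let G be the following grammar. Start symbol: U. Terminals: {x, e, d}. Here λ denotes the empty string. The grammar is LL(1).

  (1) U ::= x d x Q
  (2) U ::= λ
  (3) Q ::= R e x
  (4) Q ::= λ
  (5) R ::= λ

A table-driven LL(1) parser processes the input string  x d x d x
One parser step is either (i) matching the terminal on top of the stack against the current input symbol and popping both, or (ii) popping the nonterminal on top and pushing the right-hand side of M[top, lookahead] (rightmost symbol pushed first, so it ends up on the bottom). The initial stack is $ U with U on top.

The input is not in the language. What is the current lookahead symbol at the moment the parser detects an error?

d

     Stack      Input        Action
  1  $ U        x d x d x $  expand U ::= x d x Q
  2  $ Q x d x  x d x d x $  match x
  3  $ Q x d    d x d x $    match d
  4  $ Q x      x d x $      match x
  5  $ Q        d x $        error: M[Q, d] is empty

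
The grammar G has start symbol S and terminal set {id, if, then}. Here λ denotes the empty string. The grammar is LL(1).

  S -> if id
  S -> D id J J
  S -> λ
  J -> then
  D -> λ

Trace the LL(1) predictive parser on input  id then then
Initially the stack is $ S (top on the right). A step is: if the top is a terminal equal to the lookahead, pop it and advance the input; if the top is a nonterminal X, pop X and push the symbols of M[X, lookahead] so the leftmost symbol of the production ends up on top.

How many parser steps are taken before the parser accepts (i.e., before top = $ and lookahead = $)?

step 1: stack=$ S  input=id then then $  — expand S -> D id J J
step 2: stack=$ J J id D  input=id then then $  — expand D -> λ
step 3: stack=$ J J id  input=id then then $  — match id
step 4: stack=$ J J  input=then then $  — expand J -> then
step 5: stack=$ J then  input=then then $  — match then
step 6: stack=$ J  input=then $  — expand J -> then
step 7: stack=$ then  input=then $  — match then
Accept reached after 7 steps.

7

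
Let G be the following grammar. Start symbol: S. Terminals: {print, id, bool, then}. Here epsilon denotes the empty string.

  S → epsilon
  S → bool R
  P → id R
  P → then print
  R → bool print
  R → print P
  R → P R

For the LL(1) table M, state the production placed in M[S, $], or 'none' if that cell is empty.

S → epsilon

FIRST(S) = {epsilon, bool}
FIRST(P) = {id, then}
FIRST(R) = {bool, id, print, then}  (via P R)
FOLLOW(S) includes $ since S is the start symbol.
FOLLOW(S): S appears on no right-hand side. Thus FOLLOW(S) = {$}.
For S → epsilon: FIRST(epsilon) = {epsilon}, so it goes in M[S, t] for t ∈ {}; since epsilon ∈ FIRST, also for every t ∈ FOLLOW(S) = {$}.
For S → bool R: FIRST(bool R) = {bool}, so it goes in M[S, t] for t ∈ {bool}.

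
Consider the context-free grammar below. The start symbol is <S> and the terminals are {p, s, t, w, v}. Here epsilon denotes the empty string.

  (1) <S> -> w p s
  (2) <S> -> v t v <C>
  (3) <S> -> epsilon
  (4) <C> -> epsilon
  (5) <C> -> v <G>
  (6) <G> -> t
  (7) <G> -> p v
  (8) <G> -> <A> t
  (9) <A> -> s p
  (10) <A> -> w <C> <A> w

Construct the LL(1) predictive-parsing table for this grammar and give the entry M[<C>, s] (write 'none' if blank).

FIRST(<S>) = {epsilon, v, w}
FIRST(<C>) = {epsilon, v}
FIRST(<A>) = {s, w}
FIRST(<G>) = {p, s, t, w}  (via <A> t)
FOLLOW(<S>) includes $ since <S> is the start symbol.
FOLLOW(<S>): <S> appears on no right-hand side. Thus FOLLOW(<S>) = {$}.
FOLLOW(<C>): in <S>->v t v <C>, the suffix after <C> is empty, so FOLLOW(<C>) ⊇ FOLLOW(<S>) = {$}; in <A>->w <C> <A> w, <C> is followed by <A> w with FIRST {s, w}. Thus FOLLOW(<C>) = {$, s, w}.
For <C> -> epsilon: FIRST(epsilon) = {epsilon}, so it goes in M[<C>, t] for t ∈ {}; since epsilon ∈ FIRST, also for every t ∈ FOLLOW(<C>) = {$, s, w}.
For <C> -> v <G>: FIRST(v <G>) = {v}, so it goes in M[<C>, t] for t ∈ {v}.

<C> -> epsilon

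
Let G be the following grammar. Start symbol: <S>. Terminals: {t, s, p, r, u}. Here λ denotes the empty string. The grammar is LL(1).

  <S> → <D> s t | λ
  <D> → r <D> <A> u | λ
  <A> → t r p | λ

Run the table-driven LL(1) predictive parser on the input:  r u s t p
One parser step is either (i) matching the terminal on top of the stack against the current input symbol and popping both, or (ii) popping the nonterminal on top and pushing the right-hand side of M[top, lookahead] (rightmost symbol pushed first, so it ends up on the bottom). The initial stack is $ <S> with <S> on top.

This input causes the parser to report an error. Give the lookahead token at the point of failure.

p

     Stack              Input        Action
  1  $ <S>              r u s t p $  expand <S> → <D> s t
  2  $ t s <D>          r u s t p $  expand <D> → r <D> <A> u
  3  $ t s u <A> <D> r  r u s t p $  match r
  4  $ t s u <A> <D>    u s t p $    expand <D> → λ
  5  $ t s u <A>        u s t p $    expand <A> → λ
  6  $ t s u            u s t p $    match u
  7  $ t s              s t p $      match s
  8  $ t                t p $        match t
  9  $                  p $          error: stack empty but input remains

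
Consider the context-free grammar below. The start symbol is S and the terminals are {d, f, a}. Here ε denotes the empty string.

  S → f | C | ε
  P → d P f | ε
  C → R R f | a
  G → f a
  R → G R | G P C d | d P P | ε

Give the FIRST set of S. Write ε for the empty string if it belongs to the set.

FIRST(P): from P→d P f we get {d}; from P→ε we get {ε}. So FIRST(P) = {ε, d}.
FIRST(G): from G→f a we get {f}. So FIRST(G) = {f}.
FIRST(R): from R→G R we get {f}; from R→G P C d we get {f}; from R→d P P we get {d}; from R→ε we get {ε}. So FIRST(R) = {ε, d, f}.
FIRST(C): from C→R R f we get {d, f}; from C→a we get {a}. So FIRST(C) = {a, d, f}.
FIRST(S): from S→f we get {f}; from S→C we get {a, d, f}; from S→ε we get {ε}. So FIRST(S) = {ε, a, d, f}.

{ε, a, d, f}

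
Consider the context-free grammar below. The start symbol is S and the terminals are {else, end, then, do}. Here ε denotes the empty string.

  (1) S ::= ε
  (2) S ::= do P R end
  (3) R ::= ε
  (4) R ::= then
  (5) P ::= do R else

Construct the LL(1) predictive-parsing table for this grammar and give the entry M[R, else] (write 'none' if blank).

R ::= ε

FIRST(S): from S::=ε we get {ε}; from S::=do P R end we get {do}. So FIRST(S) = {ε, do}.
FIRST(R): from R::=ε we get {ε}; from R::=then we get {then}. So FIRST(R) = {ε, then}.
FIRST(P): from P::=do R else we get {do}. So FIRST(P) = {do}.
FOLLOW(S) includes $ since S is the start symbol.
FOLLOW(R): in S::=do P R end, R is followed by end with FIRST {end}; in P::=do R else, R is followed by else with FIRST {else}. Thus FOLLOW(R) = {else, end}.
For R ::= ε: FIRST(ε) = {ε}, so it goes in M[R, t] for t ∈ {}; since ε ∈ FIRST, also for every t ∈ FOLLOW(R) = {else, end}.
For R ::= then: FIRST(then) = {then}, so it goes in M[R, t] for t ∈ {then}.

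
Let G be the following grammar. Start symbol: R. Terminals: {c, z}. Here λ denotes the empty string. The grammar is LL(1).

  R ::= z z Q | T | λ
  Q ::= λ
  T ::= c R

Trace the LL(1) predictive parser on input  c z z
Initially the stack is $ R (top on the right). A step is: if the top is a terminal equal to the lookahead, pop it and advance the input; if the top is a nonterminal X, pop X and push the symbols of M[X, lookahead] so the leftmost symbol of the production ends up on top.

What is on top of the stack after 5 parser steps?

step 1: stack=$ R  input=c z z $  — expand R ::= T
step 2: stack=$ T  input=c z z $  — expand T ::= c R
step 3: stack=$ R c  input=c z z $  — match c
step 4: stack=$ R  input=z z $  — expand R ::= z z Q
step 5: stack=$ Q z z  input=z z $  — match z
Stack after step 5: $ Q z (top = z).

z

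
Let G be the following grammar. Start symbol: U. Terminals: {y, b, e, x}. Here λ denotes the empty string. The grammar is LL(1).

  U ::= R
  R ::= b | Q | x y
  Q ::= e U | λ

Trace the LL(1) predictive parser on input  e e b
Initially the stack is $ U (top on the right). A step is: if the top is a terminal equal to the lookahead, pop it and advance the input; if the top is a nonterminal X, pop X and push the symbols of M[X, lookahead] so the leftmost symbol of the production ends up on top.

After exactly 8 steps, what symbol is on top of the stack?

     Stack  Input    Action
  1  $ U    e e b $  expand U ::= R
  2  $ R    e e b $  expand R ::= Q
  3  $ Q    e e b $  expand Q ::= e U
  4  $ U e  e e b $  match e
  5  $ U    e b $    expand U ::= R
  6  $ R    e b $    expand R ::= Q
  7  $ Q    e b $    expand Q ::= e U
  8  $ U e  e b $    match e
Stack after step 8: $ U (top = U).

U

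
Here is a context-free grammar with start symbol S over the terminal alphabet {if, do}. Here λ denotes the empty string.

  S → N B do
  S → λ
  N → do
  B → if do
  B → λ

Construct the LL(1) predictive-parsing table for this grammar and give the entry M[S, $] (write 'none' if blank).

S → λ

FIRST(N): from N→do we get {do}. So FIRST(N) = {do}.
FIRST(B): from B→if do we get {if}; from B→λ we get {λ}. So FIRST(B) = {λ, if}.
FIRST(S): from S→N B do we get {do}; from S→λ we get {λ}. So FIRST(S) = {λ, do}.
FOLLOW(S) includes $ since S is the start symbol.
FOLLOW(S): S appears on no right-hand side. Thus FOLLOW(S) = {$}.
For S → N B do: FIRST(N B do) = {do}, so it goes in M[S, t] for t ∈ {do}.
For S → λ: FIRST(λ) = {λ}, so it goes in M[S, t] for t ∈ {}; since λ ∈ FIRST, also for every t ∈ FOLLOW(S) = {$}.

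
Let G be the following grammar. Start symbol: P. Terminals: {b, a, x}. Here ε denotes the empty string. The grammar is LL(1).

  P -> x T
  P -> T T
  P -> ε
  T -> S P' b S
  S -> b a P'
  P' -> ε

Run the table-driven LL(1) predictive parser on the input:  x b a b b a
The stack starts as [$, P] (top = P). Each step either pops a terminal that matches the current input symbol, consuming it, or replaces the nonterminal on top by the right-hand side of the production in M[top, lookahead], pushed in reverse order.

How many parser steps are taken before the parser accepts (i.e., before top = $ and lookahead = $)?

13

      Stack            Input          Action
   1  $ P              x b a b b a $  expand P -> x T
   2  $ T x            x b a b b a $  match x
   3  $ T              b a b b a $    expand T -> S P' b S
   4  $ S b P' S       b a b b a $    expand S -> b a P'
   5  $ S b P' P' a b  b a b b a $    match b
   6  $ S b P' P' a    a b b a $      match a
   7  $ S b P' P'      b b a $        expand P' -> ε
   8  $ S b P'         b b a $        expand P' -> ε
   9  $ S b            b b a $        match b
  10  $ S              b a $          expand S -> b a P'
  11  $ P' a b         b a $          match b
  12  $ P' a           a $            match a
  13  $ P'             $              expand P' -> ε
Accept reached after 13 steps.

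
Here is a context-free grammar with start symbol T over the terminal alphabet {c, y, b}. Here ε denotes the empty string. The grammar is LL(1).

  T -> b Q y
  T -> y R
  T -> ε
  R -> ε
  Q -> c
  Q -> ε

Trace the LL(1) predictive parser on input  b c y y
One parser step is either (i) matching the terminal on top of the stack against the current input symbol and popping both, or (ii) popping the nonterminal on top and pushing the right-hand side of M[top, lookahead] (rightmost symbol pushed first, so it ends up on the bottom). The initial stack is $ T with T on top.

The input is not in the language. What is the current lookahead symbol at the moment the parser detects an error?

y

     Stack    Input      Action
  1  $ T      b c y y $  expand T -> b Q y
  2  $ y Q b  b c y y $  match b
  3  $ y Q    c y y $    expand Q -> c
  4  $ y c    c y y $    match c
  5  $ y      y y $      match y
  6  $        y $        error: stack empty but input remains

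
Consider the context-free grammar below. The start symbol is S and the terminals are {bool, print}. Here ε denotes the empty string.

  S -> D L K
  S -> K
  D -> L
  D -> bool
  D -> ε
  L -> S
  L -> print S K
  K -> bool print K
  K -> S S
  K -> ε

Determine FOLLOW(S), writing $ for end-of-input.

FIRST(S): from S->D L K we get {ε, bool, print}; from S->K we get {ε, bool, print}. So FIRST(S) = {ε, bool, print}.
FIRST(L): from L->S we get {ε, bool, print}; from L->print S K we get {print}. So FIRST(L) = {ε, bool, print}.
FIRST(K): from K->bool print K we get {bool}; from K->S S we get {ε, bool, print}; from K->ε we get {ε}. So FIRST(K) = {ε, bool, print}.
FIRST(D): from D->L we get {ε, bool, print}; from D->bool we get {bool}; from D->ε we get {ε}. So FIRST(D) = {ε, bool, print}.
FOLLOW(S) includes $ since S is the start symbol.
FOLLOW(S): in L->S, the suffix after S is empty, so FOLLOW(S) ⊇ FOLLOW(L) = {$, bool, print}; in L->print S K, S is followed by K with FIRST {ε, bool, print}; in L->print S K, the suffix after S is nullable, so FOLLOW(S) ⊇ FOLLOW(L) = {$, bool, print}; in K->S S (occurrence 1), S is followed by S with FIRST {ε, bool, print}; in K->S S (occurrence 1), the suffix after S is nullable, so FOLLOW(S) ⊇ FOLLOW(K) = {$, bool, print}; in K->S S (occurrence 2), the suffix after S is empty, so FOLLOW(S) ⊇ FOLLOW(K) = {$, bool, print}. Thus FOLLOW(S) = {$, bool, print}.
FOLLOW(D): in S->D L K, D is followed by L K with FIRST {ε, bool, print}; in S->D L K, the suffix after D is nullable, so FOLLOW(D) ⊇ FOLLOW(S) = {$, bool, print}. Thus FOLLOW(D) = {$, bool, print}.
FOLLOW(L): in S->D L K, L is followed by K with FIRST {ε, bool, print}; in S->D L K, the suffix after L is nullable, so FOLLOW(L) ⊇ FOLLOW(S) = {$, bool, print}; in D->L, the suffix after L is empty, so FOLLOW(L) ⊇ FOLLOW(D) = {$, bool, print}. Thus FOLLOW(L) = {$, bool, print}.
FOLLOW(K): in S->D L K, the suffix after K is empty, so FOLLOW(K) ⊇ FOLLOW(S) = {$, bool, print}; in S->K, the suffix after K is empty, so FOLLOW(K) ⊇ FOLLOW(S) = {$, bool, print}; in L->print S K, the suffix after K is empty, so FOLLOW(K) ⊇ FOLLOW(L) = {$, bool, print}; in K->bool print K, the suffix after K is empty (adds nothing new). Thus FOLLOW(K) = {$, bool, print}.

{$, bool, print}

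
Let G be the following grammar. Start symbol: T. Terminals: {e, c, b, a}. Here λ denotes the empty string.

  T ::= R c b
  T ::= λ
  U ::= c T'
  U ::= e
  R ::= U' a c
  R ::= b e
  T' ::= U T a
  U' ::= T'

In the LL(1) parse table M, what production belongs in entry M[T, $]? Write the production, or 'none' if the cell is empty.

FIRST(U): from U::=c T' we get {c}; from U::=e we get {e}. So FIRST(U) = {c, e}.
FIRST(T'): from T'::=U T a we get {c, e}. So FIRST(T') = {c, e}.
FIRST(U'): from U'::=T' we get {c, e}. So FIRST(U') = {c, e}.
FIRST(R): from R::=U' a c we get {c, e}; from R::=b e we get {b}. So FIRST(R) = {b, c, e}.
FIRST(T): from T::=R c b we get {b, c, e}; from T::=λ we get {λ}. So FIRST(T) = {λ, b, c, e}.
FOLLOW(T) includes $ since T is the start symbol.
FOLLOW(T): in T'::=U T a, T is followed by a with FIRST {a}. Thus FOLLOW(T) = {$, a}.
For T ::= R c b: FIRST(R c b) = {b, c, e}, so it goes in M[T, t] for t ∈ {b, c, e}.
For T ::= λ: FIRST(λ) = {λ}, so it goes in M[T, t] for t ∈ {}; since λ ∈ FIRST, also for every t ∈ FOLLOW(T) = {$, a}.

T ::= λ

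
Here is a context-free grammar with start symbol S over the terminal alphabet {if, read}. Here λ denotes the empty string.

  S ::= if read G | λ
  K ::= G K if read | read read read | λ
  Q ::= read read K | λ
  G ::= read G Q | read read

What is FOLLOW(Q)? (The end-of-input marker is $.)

{$, if, read}

FIRST(S): from S::=if read G we get {if}; from S::=λ we get {λ}. So FIRST(S) = {λ, if}.
FIRST(Q): from Q::=read read K we get {read}; from Q::=λ we get {λ}. So FIRST(Q) = {λ, read}.
FIRST(G): from G::=read G Q we get {read}; from G::=read read we get {read}. So FIRST(G) = {read}.
FIRST(K): from K::=G K if read we get {read}; from K::=read read read we get {read}; from K::=λ we get {λ}. So FIRST(K) = {λ, read}.
FOLLOW(S) includes $ since S is the start symbol.
FOLLOW(S): S appears on no right-hand side. Thus FOLLOW(S) = {$}.
FOLLOW(G): in S::=if read G, the suffix after G is empty, so FOLLOW(G) ⊇ FOLLOW(S) = {$}; in K::=G K if read, G is followed by K if read with FIRST {if, read}; in G::=read G Q, G is followed by Q with FIRST {λ, read}; in G::=read G Q, the suffix after G is nullable (adds nothing new). Thus FOLLOW(G) = {$, if, read}.
FOLLOW(Q): in G::=read G Q, the suffix after Q is empty, so FOLLOW(Q) ⊇ FOLLOW(G) = {$, if, read}. Thus FOLLOW(Q) = {$, if, read}.
FOLLOW(K): in K::=G K if read, K is followed by if read with FIRST {if}; in Q::=read read K, the suffix after K is empty, so FOLLOW(K) ⊇ FOLLOW(Q) = {$, if, read}. Thus FOLLOW(K) = {$, if, read}.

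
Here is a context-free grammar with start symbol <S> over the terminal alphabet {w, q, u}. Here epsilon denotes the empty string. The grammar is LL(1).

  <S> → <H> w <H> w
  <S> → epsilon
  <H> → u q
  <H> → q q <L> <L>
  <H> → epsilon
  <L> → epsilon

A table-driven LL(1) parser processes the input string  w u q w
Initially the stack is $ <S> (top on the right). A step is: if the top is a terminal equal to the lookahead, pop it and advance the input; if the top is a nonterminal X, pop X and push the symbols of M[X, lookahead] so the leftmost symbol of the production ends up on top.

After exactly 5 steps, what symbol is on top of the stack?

q

     Stack          Input      Action
  1  $ <S>          w u q w $  expand <S> → <H> w <H> w
  2  $ w <H> w <H>  w u q w $  expand <H> → epsilon
  3  $ w <H> w      w u q w $  match w
  4  $ w <H>        u q w $    expand <H> → u q
  5  $ w q u        u q w $    match u
Stack after step 5: $ w q (top = q).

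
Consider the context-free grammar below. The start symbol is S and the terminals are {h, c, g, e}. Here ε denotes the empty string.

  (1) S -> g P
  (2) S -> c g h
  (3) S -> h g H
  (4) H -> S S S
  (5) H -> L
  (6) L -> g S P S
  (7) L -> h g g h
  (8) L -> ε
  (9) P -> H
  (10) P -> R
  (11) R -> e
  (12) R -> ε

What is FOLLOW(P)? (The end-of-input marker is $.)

FIRST(S) = {c, g, h}
FIRST(L) = {ε, g, h}
FIRST(R) = {ε, e}
FIRST(H) = {ε, c, g, h}  (via S S S, L)
FIRST(P) = {ε, c, e, g, h}  (via H, R)
FOLLOW(S) includes $ since S is the start symbol.
FOLLOW(S): in H->S S S (occurrence 1), S is followed by S S with FIRST {c, g, h}; in H->S S S (occurrence 2), S is followed by S with FIRST {c, g, h}; in H->S S S (occurrence 3), the suffix after S is empty, so FOLLOW(S) ⊇ FOLLOW(H) = {$, c, e, g, h}; in L->g S P S (occurrence 1), S is followed by P S with FIRST {c, e, g, h}; in L->g S P S (occurrence 2), the suffix after S is empty, so FOLLOW(S) ⊇ FOLLOW(L) = {$, c, e, g, h}. Thus FOLLOW(S) = {$, c, e, g, h}.
FOLLOW(P): in S->g P, the suffix after P is empty, so FOLLOW(P) ⊇ FOLLOW(S) = {$, c, e, g, h}; in L->g S P S, P is followed by S with FIRST {c, g, h}. Thus FOLLOW(P) = {$, c, e, g, h}.
FOLLOW(H): in S->h g H, the suffix after H is empty, so FOLLOW(H) ⊇ FOLLOW(S) = {$, c, e, g, h}; in P->H, the suffix after H is empty, so FOLLOW(H) ⊇ FOLLOW(P) = {$, c, e, g, h}. Thus FOLLOW(H) = {$, c, e, g, h}.
FOLLOW(L): in H->L, the suffix after L is empty, so FOLLOW(L) ⊇ FOLLOW(H) = {$, c, e, g, h}. Thus FOLLOW(L) = {$, c, e, g, h}.
FOLLOW(R): in P->R, the suffix after R is empty, so FOLLOW(R) ⊇ FOLLOW(P) = {$, c, e, g, h}. Thus FOLLOW(R) = {$, c, e, g, h}.

{$, c, e, g, h}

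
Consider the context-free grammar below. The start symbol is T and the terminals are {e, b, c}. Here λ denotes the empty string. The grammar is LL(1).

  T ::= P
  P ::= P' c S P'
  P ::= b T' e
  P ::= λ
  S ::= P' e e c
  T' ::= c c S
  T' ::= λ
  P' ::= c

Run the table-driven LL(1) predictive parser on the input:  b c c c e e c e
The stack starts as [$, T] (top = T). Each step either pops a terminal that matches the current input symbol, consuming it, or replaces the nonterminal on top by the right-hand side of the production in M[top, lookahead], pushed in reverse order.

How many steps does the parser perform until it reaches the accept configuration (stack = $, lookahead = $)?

13

      Stack         Input              Action
   1  $ T           b c c c e e c e $  expand T ::= P
   2  $ P           b c c c e e c e $  expand P ::= b T' e
   3  $ e T' b      b c c c e e c e $  match b
   4  $ e T'        c c c e e c e $    expand T' ::= c c S
   5  $ e S c c     c c c e e c e $    match c
   6  $ e S c       c c e e c e $      match c
   7  $ e S         c e e c e $        expand S ::= P' e e c
   8  $ e c e e P'  c e e c e $        expand P' ::= c
   9  $ e c e e c   c e e c e $        match c
  10  $ e c e e     e e c e $          match e
  11  $ e c e       e c e $            match e
  12  $ e c         c e $              match c
  13  $ e           e $                match e
Accept reached after 13 steps.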